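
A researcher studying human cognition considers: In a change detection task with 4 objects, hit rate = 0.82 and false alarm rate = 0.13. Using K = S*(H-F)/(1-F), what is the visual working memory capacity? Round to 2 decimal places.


K = S * (H - F) / (1 - F)
H - F = 0.69
1 - F = 0.87
K = 4 * 0.69 / 0.87
= 3.17


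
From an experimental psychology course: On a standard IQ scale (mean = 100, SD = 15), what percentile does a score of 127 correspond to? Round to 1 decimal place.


z = (IQ - mean) / SD
z = (127 - 100) / 15 = 1.8
Percentile = Phi(1.8) * 100
Phi(1.8) = 0.96407
= 96.4


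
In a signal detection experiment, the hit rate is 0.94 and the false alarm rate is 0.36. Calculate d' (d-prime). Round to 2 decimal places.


d' = z(HR) - z(FAR)
z(0.94) = 1.5548
z(0.36) = -0.3585
d' = 1.5548 - -0.3585
= 1.91


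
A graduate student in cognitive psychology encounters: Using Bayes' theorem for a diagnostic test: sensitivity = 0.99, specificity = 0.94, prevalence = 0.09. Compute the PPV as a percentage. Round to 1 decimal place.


PPV = (sens * prev) / (sens * prev + (1-spec) * (1-prev))
Numerator = 0.99 * 0.09 = 0.0891
P(positive and no disease) = (1 - spec) * (1 - prev) = (1 - 0.94) * (1 - 0.09) = 0.0546
Denominator = 0.0891 + 0.0546 = 0.1437
PPV = 0.0891 / 0.1437 = 0.620042
As percentage = 62.0


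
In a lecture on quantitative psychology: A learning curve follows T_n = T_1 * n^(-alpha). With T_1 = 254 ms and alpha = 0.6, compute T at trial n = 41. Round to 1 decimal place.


T_n = 254 * 41^(-0.6)
41^(-0.6) = 0.107728
T_n = 254 * 0.107728
= 27.4 ms


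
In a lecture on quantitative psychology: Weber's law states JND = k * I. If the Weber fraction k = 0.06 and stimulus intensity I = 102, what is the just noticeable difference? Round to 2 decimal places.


JND = k * I
JND = 0.06 * 102
= 6.12


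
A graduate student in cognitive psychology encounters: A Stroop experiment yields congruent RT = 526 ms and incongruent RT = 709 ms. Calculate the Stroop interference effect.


Stroop effect = RT(incongruent) - RT(congruent)
= 709 - 526
= 183 ms


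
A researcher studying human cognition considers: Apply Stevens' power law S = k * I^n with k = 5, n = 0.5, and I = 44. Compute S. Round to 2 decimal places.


S = 5 * 44^0.5
44^0.5 = 6.6332
S = 5 * 6.6332
= 33.17


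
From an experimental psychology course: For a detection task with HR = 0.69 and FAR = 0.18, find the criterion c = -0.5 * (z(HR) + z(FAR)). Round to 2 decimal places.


c = -0.5 * (z(HR) + z(FAR))
z(0.69) = 0.4959
z(0.18) = -0.9154
c = -0.5 * (0.4959 + -0.9154)
= -0.5 * -0.4195
= 0.21


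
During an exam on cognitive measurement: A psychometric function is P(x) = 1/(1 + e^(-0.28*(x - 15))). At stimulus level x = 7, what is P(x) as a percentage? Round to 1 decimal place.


P(x) = 1/(1 + e^(-0.28*(7 - 15)))
Exponent = -0.28 * -8 = 2.24
e^(2.24) = 9.393331
P = 1/(1 + 9.393331) = 0.096216
Percentage = 9.6


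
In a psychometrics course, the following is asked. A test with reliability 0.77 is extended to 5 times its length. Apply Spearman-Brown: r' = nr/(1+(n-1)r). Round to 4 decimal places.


r_new = n*r / (1 + (n-1)*r)
Numerator = 5 * 0.77 = 3.85
Denominator = 1 + 4 * 0.77 = 4.08
r_new = 3.85 / 4.08
= 0.9436


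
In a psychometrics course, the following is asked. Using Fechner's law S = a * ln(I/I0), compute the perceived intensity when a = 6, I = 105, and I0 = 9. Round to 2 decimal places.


S = 6 * ln(105/9)
I/I0 = 11.666667
ln(11.666667) = 2.4567
S = 6 * 2.4567
= 14.74


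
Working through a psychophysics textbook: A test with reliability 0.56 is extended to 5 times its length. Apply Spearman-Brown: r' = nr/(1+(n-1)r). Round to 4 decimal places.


r_new = n*r / (1 + (n-1)*r)
Numerator = 5 * 0.56 = 2.8
Denominator = 1 + 4 * 0.56 = 3.24
r_new = 2.8 / 3.24
= 0.8642


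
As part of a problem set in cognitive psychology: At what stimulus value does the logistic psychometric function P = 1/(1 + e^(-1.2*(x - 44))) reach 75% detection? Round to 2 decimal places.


At P = 0.75: 0.75 = 1/(1 + e^(-k*(x-x0)))
Solving: e^(-k*(x-x0)) = 1/3
x = x0 + ln(3)/k
ln(3) = 1.0986
x = 44 + 1.0986/1.2
= 44 + 0.9155
= 44.92


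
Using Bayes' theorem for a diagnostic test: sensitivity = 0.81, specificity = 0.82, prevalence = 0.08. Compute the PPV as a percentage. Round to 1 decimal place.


PPV = (sens * prev) / (sens * prev + (1-spec) * (1-prev))
Numerator = 0.81 * 0.08 = 0.0648
P(positive and no disease) = (1 - spec) * (1 - prev) = (1 - 0.82) * (1 - 0.08) = 0.1656
Denominator = 0.0648 + 0.1656 = 0.2304
PPV = 0.0648 / 0.2304 = 0.28125
As percentage = 28.1


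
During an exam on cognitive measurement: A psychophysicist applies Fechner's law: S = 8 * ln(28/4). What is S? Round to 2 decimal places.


S = 8 * ln(28/4)
I/I0 = 7.0
ln(7.0) = 1.9459
S = 8 * 1.9459
= 15.57


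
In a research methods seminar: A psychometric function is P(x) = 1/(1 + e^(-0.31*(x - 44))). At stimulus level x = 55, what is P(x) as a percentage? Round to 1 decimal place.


P(x) = 1/(1 + e^(-0.31*(55 - 44)))
Exponent = -0.31 * 11 = -3.41
e^(-3.41) = 0.033041
P = 1/(1 + 0.033041) = 0.968016
Percentage = 96.8


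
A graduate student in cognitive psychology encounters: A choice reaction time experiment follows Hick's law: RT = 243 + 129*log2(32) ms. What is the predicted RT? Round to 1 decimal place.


RT = 243 + 129 * log2(32)
log2(32) = 5.0
RT = 243 + 129 * 5.0
= 243 + 645.0
= 888.0 ms


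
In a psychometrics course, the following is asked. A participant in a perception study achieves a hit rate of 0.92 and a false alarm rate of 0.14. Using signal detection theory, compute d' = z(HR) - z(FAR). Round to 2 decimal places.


d' = z(HR) - z(FAR)
z(0.92) = 1.4051
z(0.14) = -1.0803
d' = 1.4051 - -1.0803
= 2.49


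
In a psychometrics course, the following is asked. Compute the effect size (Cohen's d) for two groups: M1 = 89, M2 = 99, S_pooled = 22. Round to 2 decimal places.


Cohen's d = (M1 - M2) / S_pooled
= (89 - 99) / 22
= -10 / 22
= -0.45


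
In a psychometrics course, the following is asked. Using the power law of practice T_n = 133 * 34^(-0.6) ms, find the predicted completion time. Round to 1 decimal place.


T_n = 133 * 34^(-0.6)
34^(-0.6) = 0.120535
T_n = 133 * 0.120535
= 16.0 ms


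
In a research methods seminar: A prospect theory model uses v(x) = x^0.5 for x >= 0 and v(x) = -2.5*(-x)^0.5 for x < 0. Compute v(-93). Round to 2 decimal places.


Since x = -93 < 0, use v(x) = -lambda*(-x)^alpha
(-x) = 93
93^0.5 = 9.6437
v(-93) = -2.5 * 9.6437
= -24.11


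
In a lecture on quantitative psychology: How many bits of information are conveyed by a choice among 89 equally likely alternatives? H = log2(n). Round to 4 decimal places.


H = log2(n)
H = log2(89)
= 6.4757


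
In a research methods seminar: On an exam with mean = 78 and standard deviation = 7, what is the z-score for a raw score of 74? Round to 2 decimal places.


z = (X - mu) / sigma
= (74 - 78) / 7
= -4 / 7
= -0.57


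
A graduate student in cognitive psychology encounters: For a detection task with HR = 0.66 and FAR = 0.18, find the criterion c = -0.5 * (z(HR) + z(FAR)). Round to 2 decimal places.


c = -0.5 * (z(HR) + z(FAR))
z(0.66) = 0.4125
z(0.18) = -0.9154
c = -0.5 * (0.4125 + -0.9154)
= -0.5 * -0.5029
= 0.25


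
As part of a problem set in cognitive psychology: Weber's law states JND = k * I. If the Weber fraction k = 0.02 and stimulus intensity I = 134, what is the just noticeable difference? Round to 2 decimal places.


JND = k * I
JND = 0.02 * 134
= 2.68


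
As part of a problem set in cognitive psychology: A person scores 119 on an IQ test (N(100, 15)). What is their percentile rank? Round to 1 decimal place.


z = (IQ - mean) / SD
z = (119 - 100) / 15 = 1.2667
Percentile = Phi(1.2667) * 100
Phi(1.2667) = 0.897369
= 89.7


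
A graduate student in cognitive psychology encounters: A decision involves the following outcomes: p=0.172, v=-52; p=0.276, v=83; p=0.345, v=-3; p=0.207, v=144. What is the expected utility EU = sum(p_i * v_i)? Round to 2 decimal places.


EU = sum(p_i * v_i)
0.172 * -52 = -8.944
0.276 * 83 = 22.908
0.345 * -3 = -1.035
0.207 * 144 = 29.808
EU = -8.944 + 22.908 + -1.035 + 29.808
= 42.74


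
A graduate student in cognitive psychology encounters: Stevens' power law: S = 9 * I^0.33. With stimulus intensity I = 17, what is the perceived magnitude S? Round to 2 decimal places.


S = 9 * 17^0.33
17^0.33 = 2.5471
S = 9 * 2.5471
= 22.92


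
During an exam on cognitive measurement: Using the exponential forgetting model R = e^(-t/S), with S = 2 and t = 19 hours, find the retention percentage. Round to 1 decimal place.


R = e^(-t/S)
-t/S = -19/2 = -9.5
R = e^(-9.5) = 7.5e-05
Percentage = 7.5e-05 * 100
= 0.0


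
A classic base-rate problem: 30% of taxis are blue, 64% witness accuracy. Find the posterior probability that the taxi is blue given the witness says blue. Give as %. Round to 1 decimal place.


P(blue | says blue) = P(says blue | blue)*P(blue) / [P(says blue | blue)*P(blue) + P(says blue | not blue)*P(not blue)]
Numerator = 0.64 * 0.3 = 0.192
False identification = 0.36 * 0.7 = 0.252
P = 0.192 / (0.192 + 0.252)
= 0.192 / 0.444
As percentage = 43.2


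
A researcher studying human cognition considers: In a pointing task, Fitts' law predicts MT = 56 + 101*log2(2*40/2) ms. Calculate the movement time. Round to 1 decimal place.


MT = 56 + 101 * log2(2*40/2)
2D/W = 40.0
log2(40.0) = 5.3219
MT = 56 + 101 * 5.3219
= 593.5 ms


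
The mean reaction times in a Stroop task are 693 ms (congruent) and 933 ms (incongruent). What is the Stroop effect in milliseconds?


Stroop effect = RT(incongruent) - RT(congruent)
= 933 - 693
= 240 ms


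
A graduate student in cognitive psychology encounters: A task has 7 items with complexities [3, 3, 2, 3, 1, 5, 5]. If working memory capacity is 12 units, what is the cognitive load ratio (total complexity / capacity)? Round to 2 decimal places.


Total complexity = 3 + 3 + 2 + 3 + 1 + 5 + 5 = 22
Load = total / capacity = 22 / 12
= 1.83


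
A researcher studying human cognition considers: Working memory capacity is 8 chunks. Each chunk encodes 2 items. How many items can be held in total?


Total items = chunks * items_per_chunk
= 8 * 2
= 16


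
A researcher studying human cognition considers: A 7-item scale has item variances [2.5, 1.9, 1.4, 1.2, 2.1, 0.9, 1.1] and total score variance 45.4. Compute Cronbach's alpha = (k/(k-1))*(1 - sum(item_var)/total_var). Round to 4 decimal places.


alpha = (k/(k-1)) * (1 - sum(s_i^2)/s_total^2)
sum(item variances) = 11.1
k/(k-1) = 7/6 = 1.166667
1 - 11.1/45.4 = 1 - 0.244493 = 0.755507
alpha = 1.166667 * 0.755507
= 0.8814


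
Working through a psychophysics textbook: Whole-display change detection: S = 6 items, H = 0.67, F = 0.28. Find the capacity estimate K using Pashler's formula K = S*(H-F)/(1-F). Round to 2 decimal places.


K = S * (H - F) / (1 - F)
H - F = 0.39
1 - F = 0.72
K = 6 * 0.39 / 0.72
= 3.25


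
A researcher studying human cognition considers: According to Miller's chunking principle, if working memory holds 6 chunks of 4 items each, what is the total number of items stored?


Total items = chunks * items_per_chunk
= 6 * 4
= 24


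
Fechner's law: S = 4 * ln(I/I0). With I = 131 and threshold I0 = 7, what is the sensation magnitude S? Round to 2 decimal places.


S = 4 * ln(131/7)
I/I0 = 18.714286
ln(18.714286) = 2.9293
S = 4 * 2.9293
= 11.72


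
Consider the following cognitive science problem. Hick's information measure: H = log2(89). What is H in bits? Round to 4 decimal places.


H = log2(n)
H = log2(89)
= 6.4757


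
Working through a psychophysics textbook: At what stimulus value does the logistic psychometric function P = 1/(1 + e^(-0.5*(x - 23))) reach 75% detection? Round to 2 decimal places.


At P = 0.75: 0.75 = 1/(1 + e^(-k*(x-x0)))
Solving: e^(-k*(x-x0)) = 1/3
x = x0 + ln(3)/k
ln(3) = 1.0986
x = 23 + 1.0986/0.5
= 23 + 2.1972
= 25.20


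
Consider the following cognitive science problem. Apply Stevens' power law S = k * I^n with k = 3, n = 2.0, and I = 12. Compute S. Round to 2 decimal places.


S = 3 * 12^2.0
12^2.0 = 144.0
S = 3 * 144.0
= 432.00


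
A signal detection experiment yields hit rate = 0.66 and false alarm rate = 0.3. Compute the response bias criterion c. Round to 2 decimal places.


c = -0.5 * (z(HR) + z(FAR))
z(0.66) = 0.4125
z(0.3) = -0.5244
c = -0.5 * (0.4125 + -0.5244)
= -0.5 * -0.1119
= 0.06


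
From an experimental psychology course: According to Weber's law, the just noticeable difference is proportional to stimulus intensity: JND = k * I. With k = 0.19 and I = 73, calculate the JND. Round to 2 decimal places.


JND = k * I
JND = 0.19 * 73
= 13.87


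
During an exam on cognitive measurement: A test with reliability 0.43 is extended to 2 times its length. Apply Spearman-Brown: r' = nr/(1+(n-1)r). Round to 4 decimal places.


r_new = n*r / (1 + (n-1)*r)
Numerator = 2 * 0.43 = 0.86
Denominator = 1 + 1 * 0.43 = 1.43
r_new = 0.86 / 1.43
= 0.6014


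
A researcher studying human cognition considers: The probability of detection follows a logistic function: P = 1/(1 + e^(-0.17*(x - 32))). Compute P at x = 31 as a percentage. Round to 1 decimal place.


P(x) = 1/(1 + e^(-0.17*(31 - 32)))
Exponent = -0.17 * -1 = 0.17
e^(0.17) = 1.185305
P = 1/(1 + 1.185305) = 0.457602
Percentage = 45.8


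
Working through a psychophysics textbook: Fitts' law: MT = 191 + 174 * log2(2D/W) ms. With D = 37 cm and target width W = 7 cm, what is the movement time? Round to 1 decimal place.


MT = 191 + 174 * log2(2*37/7)
2D/W = 10.571429
log2(10.571429) = 3.4021
MT = 191 + 174 * 3.4021
= 783.0 ms


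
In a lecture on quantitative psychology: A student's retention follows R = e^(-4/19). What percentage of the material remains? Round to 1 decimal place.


R = e^(-t/S)
-t/S = -4/19 = -0.210526
R = e^(-0.210526) = 0.810158
Percentage = 0.810158 * 100
= 81.0


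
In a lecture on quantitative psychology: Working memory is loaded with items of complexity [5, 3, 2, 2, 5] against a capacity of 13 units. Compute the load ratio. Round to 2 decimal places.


Total complexity = 5 + 3 + 2 + 2 + 5 = 17
Load = total / capacity = 17 / 13
= 1.31


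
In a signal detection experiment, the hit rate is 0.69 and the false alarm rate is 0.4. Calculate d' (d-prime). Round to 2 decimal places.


d' = z(HR) - z(FAR)
z(0.69) = 0.4959
z(0.4) = -0.2533
d' = 0.4959 - -0.2533
= 0.75


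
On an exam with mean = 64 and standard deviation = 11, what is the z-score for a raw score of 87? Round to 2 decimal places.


z = (X - mu) / sigma
= (87 - 64) / 11
= 23 / 11
= 2.09


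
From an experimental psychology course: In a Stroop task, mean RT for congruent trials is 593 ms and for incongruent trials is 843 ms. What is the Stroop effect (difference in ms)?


Stroop effect = RT(incongruent) - RT(congruent)
= 843 - 593
= 250 ms


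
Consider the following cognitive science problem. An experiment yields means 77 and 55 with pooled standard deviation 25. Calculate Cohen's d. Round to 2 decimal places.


Cohen's d = (M1 - M2) / S_pooled
= (77 - 55) / 25
= 22 / 25
= 0.88


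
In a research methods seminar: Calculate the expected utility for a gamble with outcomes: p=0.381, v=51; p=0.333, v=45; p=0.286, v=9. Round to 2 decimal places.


EU = sum(p_i * v_i)
0.381 * 51 = 19.431
0.333 * 45 = 14.985
0.286 * 9 = 2.574
EU = 19.431 + 14.985 + 2.574
= 36.99


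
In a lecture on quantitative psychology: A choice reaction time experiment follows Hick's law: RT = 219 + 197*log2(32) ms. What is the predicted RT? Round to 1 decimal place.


RT = 219 + 197 * log2(32)
log2(32) = 5.0
RT = 219 + 197 * 5.0
= 219 + 985.0
= 1204.0 ms


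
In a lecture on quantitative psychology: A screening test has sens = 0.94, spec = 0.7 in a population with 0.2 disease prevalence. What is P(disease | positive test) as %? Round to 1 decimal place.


PPV = (sens * prev) / (sens * prev + (1-spec) * (1-prev))
Numerator = 0.94 * 0.2 = 0.188
P(positive and no disease) = (1 - spec) * (1 - prev) = (1 - 0.7) * (1 - 0.2) = 0.24
Denominator = 0.188 + 0.24 = 0.428
PPV = 0.188 / 0.428 = 0.439252
As percentage = 43.9


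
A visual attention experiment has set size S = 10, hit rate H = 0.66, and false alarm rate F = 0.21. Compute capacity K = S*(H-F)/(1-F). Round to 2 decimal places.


K = S * (H - F) / (1 - F)
H - F = 0.45
1 - F = 0.79
K = 10 * 0.45 / 0.79
= 5.70


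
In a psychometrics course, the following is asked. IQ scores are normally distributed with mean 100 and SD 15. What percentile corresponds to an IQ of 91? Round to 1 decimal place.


z = (IQ - mean) / SD
z = (91 - 100) / 15 = -0.6
Percentile = Phi(-0.6) * 100
Phi(-0.6) = 0.274253
= 27.4


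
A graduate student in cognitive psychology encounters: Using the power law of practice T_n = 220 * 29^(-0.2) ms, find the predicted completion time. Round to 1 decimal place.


T_n = 220 * 29^(-0.2)
29^(-0.2) = 0.509942
T_n = 220 * 0.509942
= 112.2 ms


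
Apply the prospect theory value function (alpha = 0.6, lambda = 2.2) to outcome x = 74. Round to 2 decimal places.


Since x = 74 >= 0, use v(x) = x^0.6
74^0.6 = 13.2294
v(74) = 13.23


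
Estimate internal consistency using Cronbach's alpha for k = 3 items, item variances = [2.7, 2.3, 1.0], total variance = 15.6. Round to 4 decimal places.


alpha = (k/(k-1)) * (1 - sum(s_i^2)/s_total^2)
sum(item variances) = 6.0
k/(k-1) = 3/2 = 1.5
1 - 6.0/15.6 = 1 - 0.384615 = 0.615385
alpha = 1.5 * 0.615385
= 0.9231


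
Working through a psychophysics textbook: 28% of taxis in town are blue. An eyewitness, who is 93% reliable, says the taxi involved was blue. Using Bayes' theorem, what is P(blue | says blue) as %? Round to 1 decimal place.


P(blue | says blue) = P(says blue | blue)*P(blue) / [P(says blue | blue)*P(blue) + P(says blue | not blue)*P(not blue)]
Numerator = 0.93 * 0.28 = 0.2604
False identification = 0.07 * 0.72 = 0.0504
P = 0.2604 / (0.2604 + 0.0504)
= 0.2604 / 0.3108
As percentage = 83.8


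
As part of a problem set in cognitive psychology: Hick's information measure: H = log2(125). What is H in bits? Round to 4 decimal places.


H = log2(n)
H = log2(125)
= 6.9658


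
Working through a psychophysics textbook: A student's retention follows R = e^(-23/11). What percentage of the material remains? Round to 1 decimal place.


R = e^(-t/S)
-t/S = -23/11 = -2.090909
R = e^(-2.090909) = 0.123575
Percentage = 0.123575 * 100
= 12.4


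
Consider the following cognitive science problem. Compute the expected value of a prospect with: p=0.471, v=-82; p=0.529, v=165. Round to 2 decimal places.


EU = sum(p_i * v_i)
0.471 * -82 = -38.622
0.529 * 165 = 87.285
EU = -38.622 + 87.285
= 48.66


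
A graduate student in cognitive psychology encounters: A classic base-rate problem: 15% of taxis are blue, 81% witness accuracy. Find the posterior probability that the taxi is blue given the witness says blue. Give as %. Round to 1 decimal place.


P(blue | says blue) = P(says blue | blue)*P(blue) / [P(says blue | blue)*P(blue) + P(says blue | not blue)*P(not blue)]
Numerator = 0.81 * 0.15 = 0.1215
False identification = 0.19 * 0.85 = 0.1615
P = 0.1215 / (0.1215 + 0.1615)
= 0.1215 / 0.283
As percentage = 42.9


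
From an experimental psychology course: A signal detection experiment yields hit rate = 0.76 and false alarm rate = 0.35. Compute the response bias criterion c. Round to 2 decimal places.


c = -0.5 * (z(HR) + z(FAR))
z(0.76) = 0.7063
z(0.35) = -0.3853
c = -0.5 * (0.7063 + -0.3853)
= -0.5 * 0.321
= -0.16


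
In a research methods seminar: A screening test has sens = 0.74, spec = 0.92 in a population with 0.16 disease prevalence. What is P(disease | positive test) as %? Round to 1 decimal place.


PPV = (sens * prev) / (sens * prev + (1-spec) * (1-prev))
Numerator = 0.74 * 0.16 = 0.1184
P(positive and no disease) = (1 - spec) * (1 - prev) = (1 - 0.92) * (1 - 0.16) = 0.0672
Denominator = 0.1184 + 0.0672 = 0.1856
PPV = 0.1184 / 0.1856 = 0.637931
As percentage = 63.8


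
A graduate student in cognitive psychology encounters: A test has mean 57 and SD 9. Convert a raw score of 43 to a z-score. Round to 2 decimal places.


z = (X - mu) / sigma
= (43 - 57) / 9
= -14 / 9
= -1.56


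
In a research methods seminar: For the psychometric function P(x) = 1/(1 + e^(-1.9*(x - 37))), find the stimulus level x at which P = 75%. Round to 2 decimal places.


At P = 0.75: 0.75 = 1/(1 + e^(-k*(x-x0)))
Solving: e^(-k*(x-x0)) = 1/3
x = x0 + ln(3)/k
ln(3) = 1.0986
x = 37 + 1.0986/1.9
= 37 + 0.5782
= 37.58


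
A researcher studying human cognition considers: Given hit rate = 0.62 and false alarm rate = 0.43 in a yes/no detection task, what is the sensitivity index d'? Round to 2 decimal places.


d' = z(HR) - z(FAR)
z(0.62) = 0.3055
z(0.43) = -0.1764
d' = 0.3055 - -0.1764
= 0.48


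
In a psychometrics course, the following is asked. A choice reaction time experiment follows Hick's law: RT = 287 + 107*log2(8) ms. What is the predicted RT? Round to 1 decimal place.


RT = 287 + 107 * log2(8)
log2(8) = 3.0
RT = 287 + 107 * 3.0
= 287 + 321.0
= 608.0 ms


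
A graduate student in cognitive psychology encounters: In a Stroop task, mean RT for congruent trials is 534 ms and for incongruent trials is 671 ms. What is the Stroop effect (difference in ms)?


Stroop effect = RT(incongruent) - RT(congruent)
= 671 - 534
= 137 ms


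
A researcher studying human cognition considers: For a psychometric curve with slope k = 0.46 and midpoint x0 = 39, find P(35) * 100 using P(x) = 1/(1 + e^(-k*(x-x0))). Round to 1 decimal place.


P(x) = 1/(1 + e^(-0.46*(35 - 39)))
Exponent = -0.46 * -4 = 1.84
e^(1.84) = 6.296538
P = 1/(1 + 6.296538) = 0.137051
Percentage = 13.7


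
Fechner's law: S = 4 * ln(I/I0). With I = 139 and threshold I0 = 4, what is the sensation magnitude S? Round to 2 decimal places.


S = 4 * ln(139/4)
I/I0 = 34.75
ln(34.75) = 3.5482
S = 4 * 3.5482
= 14.19


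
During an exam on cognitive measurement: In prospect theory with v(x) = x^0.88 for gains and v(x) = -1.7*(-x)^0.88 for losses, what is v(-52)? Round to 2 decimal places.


Since x = -52 < 0, use v(x) = -lambda*(-x)^alpha
(-x) = 52
52^0.88 = 32.3655
v(-52) = -1.7 * 32.3655
= -55.02


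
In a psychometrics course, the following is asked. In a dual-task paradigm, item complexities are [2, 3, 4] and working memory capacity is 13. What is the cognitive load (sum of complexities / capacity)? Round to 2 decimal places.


Total complexity = 2 + 3 + 4 = 9
Load = total / capacity = 9 / 13
= 0.69


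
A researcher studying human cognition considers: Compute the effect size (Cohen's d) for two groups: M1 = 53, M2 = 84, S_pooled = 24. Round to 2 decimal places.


Cohen's d = (M1 - M2) / S_pooled
= (53 - 84) / 24
= -31 / 24
= -1.29


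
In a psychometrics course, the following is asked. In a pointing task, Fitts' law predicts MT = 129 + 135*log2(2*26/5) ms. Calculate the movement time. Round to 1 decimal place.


MT = 129 + 135 * log2(2*26/5)
2D/W = 10.4
log2(10.4) = 3.3785
MT = 129 + 135 * 3.3785
= 585.1 ms


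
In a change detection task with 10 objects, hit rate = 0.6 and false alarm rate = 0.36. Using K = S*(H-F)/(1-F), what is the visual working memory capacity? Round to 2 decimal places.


K = S * (H - F) / (1 - F)
H - F = 0.24
1 - F = 0.64
K = 10 * 0.24 / 0.64
= 3.75


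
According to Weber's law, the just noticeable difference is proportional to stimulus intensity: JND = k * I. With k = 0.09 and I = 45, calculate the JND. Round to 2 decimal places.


JND = k * I
JND = 0.09 * 45
= 4.05


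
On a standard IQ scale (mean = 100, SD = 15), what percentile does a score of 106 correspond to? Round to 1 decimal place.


z = (IQ - mean) / SD
z = (106 - 100) / 15 = 0.4
Percentile = Phi(0.4) * 100
Phi(0.4) = 0.655422
= 65.5


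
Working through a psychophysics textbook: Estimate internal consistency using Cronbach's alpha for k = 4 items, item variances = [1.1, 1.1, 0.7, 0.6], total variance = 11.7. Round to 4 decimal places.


alpha = (k/(k-1)) * (1 - sum(s_i^2)/s_total^2)
sum(item variances) = 3.5
k/(k-1) = 4/3 = 1.333333
1 - 3.5/11.7 = 1 - 0.299145 = 0.700855
alpha = 1.333333 * 0.700855
= 0.9345


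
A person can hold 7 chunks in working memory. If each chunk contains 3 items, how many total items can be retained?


Total items = chunks * items_per_chunk
= 7 * 3
= 21


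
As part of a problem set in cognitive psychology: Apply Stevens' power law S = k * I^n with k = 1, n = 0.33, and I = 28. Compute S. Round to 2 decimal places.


S = 1 * 28^0.33
28^0.33 = 3.003
S = 1 * 3.003
= 3.00


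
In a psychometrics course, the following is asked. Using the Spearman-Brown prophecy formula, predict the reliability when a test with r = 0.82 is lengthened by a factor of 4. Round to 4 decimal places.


r_new = n*r / (1 + (n-1)*r)
Numerator = 4 * 0.82 = 3.28
Denominator = 1 + 3 * 0.82 = 3.46
r_new = 3.28 / 3.46
= 0.9480


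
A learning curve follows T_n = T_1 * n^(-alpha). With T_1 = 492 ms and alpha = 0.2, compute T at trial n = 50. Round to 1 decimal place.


T_n = 492 * 50^(-0.2)
50^(-0.2) = 0.457305
T_n = 492 * 0.457305
= 225.0 ms


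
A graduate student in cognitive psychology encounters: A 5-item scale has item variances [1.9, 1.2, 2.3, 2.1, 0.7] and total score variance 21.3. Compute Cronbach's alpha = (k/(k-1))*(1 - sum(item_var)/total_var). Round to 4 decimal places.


alpha = (k/(k-1)) * (1 - sum(s_i^2)/s_total^2)
sum(item variances) = 8.2
k/(k-1) = 5/4 = 1.25
1 - 8.2/21.3 = 1 - 0.384977 = 0.615023
alpha = 1.25 * 0.615023
= 0.7688


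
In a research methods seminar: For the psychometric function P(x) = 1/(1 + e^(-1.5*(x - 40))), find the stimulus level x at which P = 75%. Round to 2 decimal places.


At P = 0.75: 0.75 = 1/(1 + e^(-k*(x-x0)))
Solving: e^(-k*(x-x0)) = 1/3
x = x0 + ln(3)/k
ln(3) = 1.0986
x = 40 + 1.0986/1.5
= 40 + 0.7324
= 40.73


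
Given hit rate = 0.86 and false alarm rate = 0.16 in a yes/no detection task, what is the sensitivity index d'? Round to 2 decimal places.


d' = z(HR) - z(FAR)
z(0.86) = 1.0803
z(0.16) = -0.9945
d' = 1.0803 - -0.9945
= 2.07


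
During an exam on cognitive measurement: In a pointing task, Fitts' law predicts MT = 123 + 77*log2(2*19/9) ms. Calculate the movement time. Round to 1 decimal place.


MT = 123 + 77 * log2(2*19/9)
2D/W = 4.222222
log2(4.222222) = 2.078
MT = 123 + 77 * 2.078
= 283.0 ms


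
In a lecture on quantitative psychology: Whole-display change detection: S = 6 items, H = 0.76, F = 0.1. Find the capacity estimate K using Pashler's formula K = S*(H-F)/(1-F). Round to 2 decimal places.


K = S * (H - F) / (1 - F)
H - F = 0.66
1 - F = 0.9
K = 6 * 0.66 / 0.9
= 4.40


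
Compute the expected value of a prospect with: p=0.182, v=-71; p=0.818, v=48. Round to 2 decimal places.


EU = sum(p_i * v_i)
0.182 * -71 = -12.922
0.818 * 48 = 39.264
EU = -12.922 + 39.264
= 26.34


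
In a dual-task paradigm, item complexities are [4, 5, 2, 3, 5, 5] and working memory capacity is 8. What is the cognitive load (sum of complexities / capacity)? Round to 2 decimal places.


Total complexity = 4 + 5 + 2 + 3 + 5 + 5 = 24
Load = total / capacity = 24 / 8
= 3.00


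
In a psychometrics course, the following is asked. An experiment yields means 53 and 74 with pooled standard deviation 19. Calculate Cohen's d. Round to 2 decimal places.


Cohen's d = (M1 - M2) / S_pooled
= (53 - 74) / 19
= -21 / 19
= -1.11


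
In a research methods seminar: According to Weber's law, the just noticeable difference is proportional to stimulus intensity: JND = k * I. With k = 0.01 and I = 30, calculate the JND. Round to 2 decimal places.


JND = k * I
JND = 0.01 * 30
= 0.30


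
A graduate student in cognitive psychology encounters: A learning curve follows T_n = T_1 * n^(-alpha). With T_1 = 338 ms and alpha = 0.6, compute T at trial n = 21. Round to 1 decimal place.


T_n = 338 * 21^(-0.6)
21^(-0.6) = 0.160942
T_n = 338 * 0.160942
= 54.4 ms


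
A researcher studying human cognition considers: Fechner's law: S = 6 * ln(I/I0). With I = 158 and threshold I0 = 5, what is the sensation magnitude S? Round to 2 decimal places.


S = 6 * ln(158/5)
I/I0 = 31.6
ln(31.6) = 3.4532
S = 6 * 3.4532
= 20.72


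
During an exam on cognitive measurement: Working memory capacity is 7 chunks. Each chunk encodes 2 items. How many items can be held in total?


Total items = chunks * items_per_chunk
= 7 * 2
= 14


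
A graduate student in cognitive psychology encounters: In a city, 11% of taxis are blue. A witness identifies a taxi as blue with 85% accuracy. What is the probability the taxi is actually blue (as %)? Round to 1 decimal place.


P(blue | says blue) = P(says blue | blue)*P(blue) / [P(says blue | blue)*P(blue) + P(says blue | not blue)*P(not blue)]
Numerator = 0.85 * 0.11 = 0.0935
False identification = 0.15 * 0.89 = 0.1335
P = 0.0935 / (0.0935 + 0.1335)
= 0.0935 / 0.227
As percentage = 41.2


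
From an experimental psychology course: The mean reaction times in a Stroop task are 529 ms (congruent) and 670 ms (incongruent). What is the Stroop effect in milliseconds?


Stroop effect = RT(incongruent) - RT(congruent)
= 670 - 529
= 141 ms


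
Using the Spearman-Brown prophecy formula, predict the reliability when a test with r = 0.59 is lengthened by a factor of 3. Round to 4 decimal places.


r_new = n*r / (1 + (n-1)*r)
Numerator = 3 * 0.59 = 1.77
Denominator = 1 + 2 * 0.59 = 2.18
r_new = 1.77 / 2.18
= 0.8119


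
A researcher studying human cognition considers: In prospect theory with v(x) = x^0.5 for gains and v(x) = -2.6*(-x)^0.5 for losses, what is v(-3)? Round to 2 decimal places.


Since x = -3 < 0, use v(x) = -lambda*(-x)^alpha
(-x) = 3
3^0.5 = 1.7321
v(-3) = -2.6 * 1.7321
= -4.50


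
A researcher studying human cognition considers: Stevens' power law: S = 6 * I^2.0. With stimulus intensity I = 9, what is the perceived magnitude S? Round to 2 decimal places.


S = 6 * 9^2.0
9^2.0 = 81.0
S = 6 * 81.0
= 486.00


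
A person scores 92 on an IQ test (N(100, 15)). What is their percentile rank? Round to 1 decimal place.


z = (IQ - mean) / SD
z = (92 - 100) / 15 = -0.5333
Percentile = Phi(-0.5333) * 100
Phi(-0.5333) = 0.296913
= 29.7


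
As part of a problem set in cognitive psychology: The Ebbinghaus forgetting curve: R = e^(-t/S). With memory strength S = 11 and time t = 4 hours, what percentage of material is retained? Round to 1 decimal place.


R = e^(-t/S)
-t/S = -4/11 = -0.363636
R = e^(-0.363636) = 0.695144
Percentage = 0.695144 * 100
= 69.5


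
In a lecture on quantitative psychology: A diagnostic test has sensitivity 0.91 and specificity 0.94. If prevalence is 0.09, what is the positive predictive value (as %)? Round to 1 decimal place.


PPV = (sens * prev) / (sens * prev + (1-spec) * (1-prev))
Numerator = 0.91 * 0.09 = 0.0819
P(positive and no disease) = (1 - spec) * (1 - prev) = (1 - 0.94) * (1 - 0.09) = 0.0546
Denominator = 0.0819 + 0.0546 = 0.1365
PPV = 0.0819 / 0.1365 = 0.6
As percentage = 60.0


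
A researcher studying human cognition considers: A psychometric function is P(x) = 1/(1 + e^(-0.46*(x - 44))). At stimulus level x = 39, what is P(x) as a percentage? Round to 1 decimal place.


P(x) = 1/(1 + e^(-0.46*(39 - 44)))
Exponent = -0.46 * -5 = 2.3
e^(2.3) = 9.974182
P = 1/(1 + 9.974182) = 0.091123
Percentage = 9.1


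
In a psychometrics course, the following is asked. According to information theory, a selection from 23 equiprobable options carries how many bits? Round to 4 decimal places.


H = log2(n)
H = log2(23)
= 4.5236


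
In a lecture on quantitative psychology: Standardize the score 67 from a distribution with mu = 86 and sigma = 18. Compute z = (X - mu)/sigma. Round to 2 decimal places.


z = (X - mu) / sigma
= (67 - 86) / 18
= -19 / 18
= -1.06


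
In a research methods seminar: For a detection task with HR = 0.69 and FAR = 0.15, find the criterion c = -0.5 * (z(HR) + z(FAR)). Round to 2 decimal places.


c = -0.5 * (z(HR) + z(FAR))
z(0.69) = 0.4959
z(0.15) = -1.0364
c = -0.5 * (0.4959 + -1.0364)
= -0.5 * -0.5405
= 0.27


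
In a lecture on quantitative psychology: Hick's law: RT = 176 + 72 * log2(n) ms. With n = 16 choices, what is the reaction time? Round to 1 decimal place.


RT = 176 + 72 * log2(16)
log2(16) = 4.0
RT = 176 + 72 * 4.0
= 176 + 288.0
= 464.0 ms


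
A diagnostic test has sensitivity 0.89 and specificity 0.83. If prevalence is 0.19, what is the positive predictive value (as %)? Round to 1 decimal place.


PPV = (sens * prev) / (sens * prev + (1-spec) * (1-prev))
Numerator = 0.89 * 0.19 = 0.1691
P(positive and no disease) = (1 - spec) * (1 - prev) = (1 - 0.83) * (1 - 0.19) = 0.1377
Denominator = 0.1691 + 0.1377 = 0.3068
PPV = 0.1691 / 0.3068 = 0.551173
As percentage = 55.1


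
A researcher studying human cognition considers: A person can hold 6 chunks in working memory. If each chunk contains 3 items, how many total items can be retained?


Total items = chunks * items_per_chunk
= 6 * 3
= 18


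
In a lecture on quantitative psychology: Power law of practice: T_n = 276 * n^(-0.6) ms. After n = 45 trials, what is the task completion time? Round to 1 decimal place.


T_n = 276 * 45^(-0.6)
45^(-0.6) = 0.101876
T_n = 276 * 0.101876
= 28.1 ms


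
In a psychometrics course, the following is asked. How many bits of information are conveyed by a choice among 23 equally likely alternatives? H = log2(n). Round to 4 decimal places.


H = log2(n)
H = log2(23)
= 4.5236


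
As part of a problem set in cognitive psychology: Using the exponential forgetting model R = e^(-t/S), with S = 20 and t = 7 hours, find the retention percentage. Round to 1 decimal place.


R = e^(-t/S)
-t/S = -7/20 = -0.35
R = e^(-0.35) = 0.704688
Percentage = 0.704688 * 100
= 70.5


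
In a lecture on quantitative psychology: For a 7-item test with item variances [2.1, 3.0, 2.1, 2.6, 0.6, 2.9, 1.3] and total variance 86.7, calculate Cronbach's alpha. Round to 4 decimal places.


alpha = (k/(k-1)) * (1 - sum(s_i^2)/s_total^2)
sum(item variances) = 14.6
k/(k-1) = 7/6 = 1.166667
1 - 14.6/86.7 = 1 - 0.168397 = 0.831603
alpha = 1.166667 * 0.831603
= 0.9702


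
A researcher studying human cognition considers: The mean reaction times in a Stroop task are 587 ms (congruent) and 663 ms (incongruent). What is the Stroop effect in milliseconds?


Stroop effect = RT(incongruent) - RT(congruent)
= 663 - 587
= 76 ms


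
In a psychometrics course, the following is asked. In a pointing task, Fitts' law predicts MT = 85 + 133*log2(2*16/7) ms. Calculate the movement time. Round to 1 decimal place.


MT = 85 + 133 * log2(2*16/7)
2D/W = 4.571429
log2(4.571429) = 2.1926
MT = 85 + 133 * 2.1926
= 376.6 ms


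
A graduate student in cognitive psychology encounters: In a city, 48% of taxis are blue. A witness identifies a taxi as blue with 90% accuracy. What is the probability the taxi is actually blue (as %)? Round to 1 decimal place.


P(blue | says blue) = P(says blue | blue)*P(blue) / [P(says blue | blue)*P(blue) + P(says blue | not blue)*P(not blue)]
Numerator = 0.9 * 0.48 = 0.432
False identification = 0.1 * 0.52 = 0.052
P = 0.432 / (0.432 + 0.052)
= 0.432 / 0.484
As percentage = 89.3


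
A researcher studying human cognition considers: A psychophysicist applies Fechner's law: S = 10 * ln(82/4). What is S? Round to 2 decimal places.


S = 10 * ln(82/4)
I/I0 = 20.5
ln(20.5) = 3.0204
S = 10 * 3.0204
= 30.20


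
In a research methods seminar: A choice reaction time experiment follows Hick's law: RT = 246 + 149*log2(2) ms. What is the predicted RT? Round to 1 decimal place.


RT = 246 + 149 * log2(2)
log2(2) = 1.0
RT = 246 + 149 * 1.0
= 246 + 149.0
= 395.0 ms


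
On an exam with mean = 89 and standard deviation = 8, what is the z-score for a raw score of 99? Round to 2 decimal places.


z = (X - mu) / sigma
= (99 - 89) / 8
= 10 / 8
= 1.25


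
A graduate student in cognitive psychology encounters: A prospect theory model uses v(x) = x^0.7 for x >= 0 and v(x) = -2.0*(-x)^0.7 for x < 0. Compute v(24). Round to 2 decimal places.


Since x = 24 >= 0, use v(x) = x^0.7
24^0.7 = 9.2501
v(24) = 9.25


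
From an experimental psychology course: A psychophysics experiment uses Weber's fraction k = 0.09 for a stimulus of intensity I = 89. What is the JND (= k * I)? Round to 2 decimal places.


JND = k * I
JND = 0.09 * 89
= 8.01


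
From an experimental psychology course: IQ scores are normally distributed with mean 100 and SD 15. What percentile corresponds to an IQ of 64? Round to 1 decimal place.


z = (IQ - mean) / SD
z = (64 - 100) / 15 = -2.4
Percentile = Phi(-2.4) * 100
Phi(-2.4) = 0.008198
= 0.8


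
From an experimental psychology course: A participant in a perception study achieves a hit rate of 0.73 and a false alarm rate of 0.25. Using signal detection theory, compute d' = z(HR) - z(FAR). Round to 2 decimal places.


d' = z(HR) - z(FAR)
z(0.73) = 0.6128
z(0.25) = -0.6745
d' = 0.6128 - -0.6745
= 1.29


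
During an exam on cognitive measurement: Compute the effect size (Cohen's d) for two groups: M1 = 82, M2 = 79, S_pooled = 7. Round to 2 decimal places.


Cohen's d = (M1 - M2) / S_pooled
= (82 - 79) / 7
= 3 / 7
= 0.43


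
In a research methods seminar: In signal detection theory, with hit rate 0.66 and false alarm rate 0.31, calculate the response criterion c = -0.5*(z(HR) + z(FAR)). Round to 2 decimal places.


c = -0.5 * (z(HR) + z(FAR))
z(0.66) = 0.4125
z(0.31) = -0.4959
c = -0.5 * (0.4125 + -0.4959)
= -0.5 * -0.0834
= 0.04


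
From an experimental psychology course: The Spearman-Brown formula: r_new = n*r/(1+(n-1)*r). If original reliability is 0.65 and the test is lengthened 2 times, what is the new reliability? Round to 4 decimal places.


r_new = n*r / (1 + (n-1)*r)
Numerator = 2 * 0.65 = 1.3
Denominator = 1 + 1 * 0.65 = 1.65
r_new = 1.3 / 1.65
= 0.7879


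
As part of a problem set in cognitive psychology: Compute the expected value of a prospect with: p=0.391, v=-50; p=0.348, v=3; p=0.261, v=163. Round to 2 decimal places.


EU = sum(p_i * v_i)
0.391 * -50 = -19.55
0.348 * 3 = 1.044
0.261 * 163 = 42.543
EU = -19.55 + 1.044 + 42.543
= 24.04


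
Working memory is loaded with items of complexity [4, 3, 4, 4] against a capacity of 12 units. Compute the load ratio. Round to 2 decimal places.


Total complexity = 4 + 3 + 4 + 4 = 15
Load = total / capacity = 15 / 12
= 1.25


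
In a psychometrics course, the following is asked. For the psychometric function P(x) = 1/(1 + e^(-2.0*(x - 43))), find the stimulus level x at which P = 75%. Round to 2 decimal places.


At P = 0.75: 0.75 = 1/(1 + e^(-k*(x-x0)))
Solving: e^(-k*(x-x0)) = 1/3
x = x0 + ln(3)/k
ln(3) = 1.0986
x = 43 + 1.0986/2.0
= 43 + 0.5493
= 43.55


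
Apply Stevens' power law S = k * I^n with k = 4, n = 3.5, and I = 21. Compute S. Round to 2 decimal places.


S = 4 * 21^3.5
21^3.5 = 42439.2335
S = 4 * 42439.2335
= 169756.93


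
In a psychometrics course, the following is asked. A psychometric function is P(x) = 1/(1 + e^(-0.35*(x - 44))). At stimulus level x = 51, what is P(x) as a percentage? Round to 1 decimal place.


P(x) = 1/(1 + e^(-0.35*(51 - 44)))
Exponent = -0.35 * 7 = -2.45
e^(-2.45) = 0.086294
P = 1/(1 + 0.086294) = 0.920561
Percentage = 92.1


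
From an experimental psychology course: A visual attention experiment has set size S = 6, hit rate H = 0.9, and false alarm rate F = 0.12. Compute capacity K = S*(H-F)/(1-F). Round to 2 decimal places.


K = S * (H - F) / (1 - F)
H - F = 0.78
1 - F = 0.88
K = 6 * 0.78 / 0.88
= 5.32


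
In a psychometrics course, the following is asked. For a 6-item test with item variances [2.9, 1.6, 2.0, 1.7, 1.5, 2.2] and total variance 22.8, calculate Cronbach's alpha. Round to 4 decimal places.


alpha = (k/(k-1)) * (1 - sum(s_i^2)/s_total^2)
sum(item variances) = 11.9
k/(k-1) = 6/5 = 1.2
1 - 11.9/22.8 = 1 - 0.52193 = 0.47807
alpha = 1.2 * 0.47807
= 0.5737
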